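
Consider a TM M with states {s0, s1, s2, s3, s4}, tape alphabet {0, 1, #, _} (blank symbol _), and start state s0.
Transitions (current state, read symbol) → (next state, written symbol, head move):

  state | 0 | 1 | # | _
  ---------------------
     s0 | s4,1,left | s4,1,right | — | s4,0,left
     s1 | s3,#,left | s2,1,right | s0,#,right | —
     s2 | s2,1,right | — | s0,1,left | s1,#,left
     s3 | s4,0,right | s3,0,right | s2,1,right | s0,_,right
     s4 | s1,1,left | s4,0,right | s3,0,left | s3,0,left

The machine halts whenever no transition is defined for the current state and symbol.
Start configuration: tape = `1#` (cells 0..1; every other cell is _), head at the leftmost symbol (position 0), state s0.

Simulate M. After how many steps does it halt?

14

s0 | _[1]#_   read 1 → write 1, move right, go to s4
s4 | _1[#]_   read # → write 0, move left, go to s3
s3 | _[1]0_   read 1 → write 0, move right, go to s3
s3 | _0[0]_   read 0 → write 0, move right, go to s4
s4 | _00[_]   read _ → write 0, move left, go to s3
s3 | _0[0]0   read 0 → write 0, move right, go to s4
s4 | _00[0]   read 0 → write 1, move left, go to s1
s1 | _0[0]1   read 0 → write #, move left, go to s3
s3 | _[0]#1   read 0 → write 0, move right, go to s4
s4 | _0[#]1   read # → write 0, move left, go to s3
s3 | _[0]01   read 0 → write 0, move right, go to s4
s4 | _0[0]1   read 0 → write 1, move left, go to s1
s1 | _[0]11   read 0 → write #, move left, go to s3
s3 | [_]#11   read _ → write _, move right, go to s0
s0 | _[#]11
M halts after 14 transitions.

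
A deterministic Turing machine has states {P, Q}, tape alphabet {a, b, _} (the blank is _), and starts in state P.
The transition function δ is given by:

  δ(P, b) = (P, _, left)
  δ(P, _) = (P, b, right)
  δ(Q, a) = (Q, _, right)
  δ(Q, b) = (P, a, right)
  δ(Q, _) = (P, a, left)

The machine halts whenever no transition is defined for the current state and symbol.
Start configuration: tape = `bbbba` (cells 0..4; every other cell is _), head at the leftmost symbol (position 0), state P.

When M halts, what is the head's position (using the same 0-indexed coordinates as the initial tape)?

4

P | ____[b]bbba   read b → write _, move left, go to P
P | ___[_]_bbba   read _ → write b, move right, go to P
P | ___b[_]bbba   read _ → write b, move right, go to P
P | ___bb[b]bba   read b → write _, move left, go to P
P | ___b[b]_bba   read b → write _, move left, go to P
P | ___[b]__bba   read b → write _, move left, go to P
P | __[_]___bba   read _ → write b, move right, go to P
P | __b[_]__bba   read _ → write b, move right, go to P
P | __bb[_]_bba   read _ → write b, move right, go to P
P | __bbb[_]bba   read _ → write b, move right, go to P
P | __bbbb[b]ba   read b → write _, move left, go to P
P | __bbb[b]_ba   read b → write _, move left, go to P
P | __bb[b]__ba   read b → write _, move left, go to P
P | __b[b]___ba   read b → write _, move left, go to P
P | __[b]____ba   read b → write _, move left, go to P
P | _[_]_____ba   read _ → write b, move right, go to P
P | _b[_]____ba   read _ → write b, move right, go to P
P | _bb[_]___ba   read _ → write b, move right, go to P
P | _bbb[_]__ba   read _ → write b, move right, go to P
P | _bbbb[_]_ba   read _ → write b, move right, go to P
P | _bbbbb[_]ba   read _ → write b, move right, go to P
P | _bbbbbb[b]a   read b → write _, move left, go to P
P | _bbbbb[b]_a   read b → write _, move left, go to P
P | _bbbb[b]__a   read b → write _, move left, go to P
P | _bbb[b]___a   read b → write _, move left, go to P
P | _bb[b]____a   read b → write _, move left, go to P
P | _b[b]_____a   read b → write _, move left, go to P
P | _[b]______a   read b → write _, move left, go to P
P | [_]_______a   read _ → write b, move right, go to P
P | b[_]______a   read _ → write b, move right, go to P
P | bb[_]_____a   read _ → write b, move right, go to P
P | bbb[_]____a   read _ → write b, move right, go to P
P | bbbb[_]___a   read _ → write b, move right, go to P
P | bbbbb[_]__a   read _ → write b, move right, go to P
P | bbbbbb[_]_a   read _ → write b, move right, go to P
P | bbbbbbb[_]a   read _ → write b, move right, go to P
P | bbbbbbbb[a]
At halt the head is at cell 4.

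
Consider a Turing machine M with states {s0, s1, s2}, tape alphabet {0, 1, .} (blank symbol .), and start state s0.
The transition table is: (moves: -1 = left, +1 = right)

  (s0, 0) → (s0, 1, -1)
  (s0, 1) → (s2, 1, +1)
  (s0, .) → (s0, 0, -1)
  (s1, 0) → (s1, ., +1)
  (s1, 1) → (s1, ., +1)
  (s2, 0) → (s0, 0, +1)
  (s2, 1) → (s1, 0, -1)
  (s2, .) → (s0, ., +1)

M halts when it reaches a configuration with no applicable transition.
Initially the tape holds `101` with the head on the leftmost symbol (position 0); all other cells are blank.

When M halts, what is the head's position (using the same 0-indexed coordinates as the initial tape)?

5

s0 | [1]01...   read 1 → write 1, move +1, go to s2
s2 | 1[0]1...   read 0 → write 0, move +1, go to s0
s0 | 10[1]...   read 1 → write 1, move +1, go to s2
s2 | 101[.]..   read . → write ., move +1, go to s0
s0 | 101.[.].   read . → write 0, move -1, go to s0
s0 | 101[.]0.   read . → write 0, move -1, go to s0
s0 | 10[1]00.   read 1 → write 1, move +1, go to s2
s2 | 101[0]0.   read 0 → write 0, move +1, go to s0
s0 | 1010[0].   read 0 → write 1, move -1, go to s0
s0 | 101[0]1.   read 0 → write 1, move -1, go to s0
s0 | 10[1]11.   read 1 → write 1, move +1, go to s2
s2 | 101[1]1.   read 1 → write 0, move -1, go to s1
s1 | 10[1]01.   read 1 → write ., move +1, go to s1
s1 | 10.[0]1.   read 0 → write ., move +1, go to s1
s1 | 10..[1].   read 1 → write ., move +1, go to s1
s1 | 10...[.]
At halt the head is at cell 5.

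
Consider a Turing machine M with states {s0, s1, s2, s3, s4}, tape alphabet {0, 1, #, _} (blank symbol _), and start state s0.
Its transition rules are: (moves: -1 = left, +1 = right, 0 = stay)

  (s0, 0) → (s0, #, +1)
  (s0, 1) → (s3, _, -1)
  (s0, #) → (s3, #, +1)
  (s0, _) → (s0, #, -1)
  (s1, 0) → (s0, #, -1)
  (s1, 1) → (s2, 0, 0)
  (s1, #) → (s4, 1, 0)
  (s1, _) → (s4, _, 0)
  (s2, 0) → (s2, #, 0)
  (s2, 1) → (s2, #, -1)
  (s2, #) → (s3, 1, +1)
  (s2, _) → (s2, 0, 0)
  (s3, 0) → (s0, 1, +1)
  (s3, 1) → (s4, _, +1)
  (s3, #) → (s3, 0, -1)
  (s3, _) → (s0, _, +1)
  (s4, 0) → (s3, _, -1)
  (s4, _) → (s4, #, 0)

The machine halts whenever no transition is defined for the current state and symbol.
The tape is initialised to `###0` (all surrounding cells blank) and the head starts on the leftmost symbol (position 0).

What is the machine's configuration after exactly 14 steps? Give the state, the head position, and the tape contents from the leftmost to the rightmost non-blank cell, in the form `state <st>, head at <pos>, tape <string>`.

s0 | _[#]##0_   read # → write #, move +1, go to s3
s3 | _#[#]#0_   read # → write 0, move -1, go to s3
s3 | _[#]0#0_   read # → write 0, move -1, go to s3
s3 | [_]00#0_   read _ → write _, move +1, go to s0
s0 | _[0]0#0_   read 0 → write #, move +1, go to s0
s0 | _#[0]#0_   read 0 → write #, move +1, go to s0
s0 | _##[#]0_   read # → write #, move +1, go to s3
s3 | _###[0]_   read 0 → write 1, move +1, go to s0
s0 | _###1[_]   read _ → write #, move -1, go to s0
s0 | _###[1]#   read 1 → write _, move -1, go to s3
s3 | _##[#]_#   read # → write 0, move -1, go to s3
s3 | _#[#]0_#   read # → write 0, move -1, go to s3
s3 | _[#]00_#   read # → write 0, move -1, go to s3
s3 | [_]000_#   read _ → write _, move +1, go to s0
s0 | _[0]00_#
After 14 steps: state s0, head at 0, tape 000_#.

state s0, head at 0, tape 000_#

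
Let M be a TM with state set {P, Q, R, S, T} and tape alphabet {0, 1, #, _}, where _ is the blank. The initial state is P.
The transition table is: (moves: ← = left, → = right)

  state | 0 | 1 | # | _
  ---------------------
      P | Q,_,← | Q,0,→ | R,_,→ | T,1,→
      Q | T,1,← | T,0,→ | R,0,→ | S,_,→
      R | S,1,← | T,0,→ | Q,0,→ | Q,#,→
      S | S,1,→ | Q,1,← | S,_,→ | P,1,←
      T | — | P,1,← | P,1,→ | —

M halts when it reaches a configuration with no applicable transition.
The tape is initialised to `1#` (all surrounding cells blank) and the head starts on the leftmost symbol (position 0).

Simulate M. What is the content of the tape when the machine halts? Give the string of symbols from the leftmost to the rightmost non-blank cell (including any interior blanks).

state=P head=0 tape=[1]#____   (P,1)→(Q,0,→)
state=Q head=1 tape=0[#]____   (Q,#)→(R,0,→)
state=R head=2 tape=00[_]___   (R,_)→(Q,#,→)
state=Q head=3 tape=00#[_]__   (Q,_)→(S,_,→)
state=S head=4 tape=00#_[_]_   (S,_)→(P,1,←)
state=P head=3 tape=00#[_]1_   (P,_)→(T,1,→)
state=T head=4 tape=00#1[1]_   (T,1)→(P,1,←)
state=P head=3 tape=00#[1]1_   (P,1)→(Q,0,→)
state=Q head=4 tape=00#0[1]_   (Q,1)→(T,0,→)
state=T head=5 tape=00#00[_]
The non-blank tape span at halt is 00#00.

00#00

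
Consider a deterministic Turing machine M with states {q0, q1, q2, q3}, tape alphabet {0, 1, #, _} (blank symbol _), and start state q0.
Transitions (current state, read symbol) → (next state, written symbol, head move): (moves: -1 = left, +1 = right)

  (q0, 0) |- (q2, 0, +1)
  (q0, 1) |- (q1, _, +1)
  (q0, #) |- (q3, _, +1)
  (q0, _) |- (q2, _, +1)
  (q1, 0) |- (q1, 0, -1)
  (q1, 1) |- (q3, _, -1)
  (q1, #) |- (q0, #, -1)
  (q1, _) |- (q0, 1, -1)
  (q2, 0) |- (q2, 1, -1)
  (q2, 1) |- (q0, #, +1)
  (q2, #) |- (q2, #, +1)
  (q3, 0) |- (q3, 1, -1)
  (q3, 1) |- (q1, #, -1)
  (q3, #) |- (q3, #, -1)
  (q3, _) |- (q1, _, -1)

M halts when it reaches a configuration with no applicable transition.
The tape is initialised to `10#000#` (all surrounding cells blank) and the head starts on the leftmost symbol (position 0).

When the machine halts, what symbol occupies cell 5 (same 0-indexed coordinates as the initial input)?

q0 | _[1]0#000#_   read 1 → write _, move +1, go to q1
q1 | __[0]#000#_   read 0 → write 0, move -1, go to q1
q1 | _[_]0#000#_   read _ → write 1, move -1, go to q0
q0 | [_]10#000#_   read _ → write _, move +1, go to q2
q2 | _[1]0#000#_   read 1 → write #, move +1, go to q0
q0 | _#[0]#000#_   read 0 → write 0, move +1, go to q2
q2 | _#0[#]000#_   read # → write #, move +1, go to q2
q2 | _#0#[0]00#_   read 0 → write 1, move -1, go to q2
q2 | _#0[#]100#_   read # → write #, move +1, go to q2
q2 | _#0#[1]00#_   read 1 → write #, move +1, go to q0
q0 | _#0##[0]0#_   read 0 → write 0, move +1, go to q2
q2 | _#0##0[0]#_   read 0 → write 1, move -1, go to q2
q2 | _#0##[0]1#_   read 0 → write 1, move -1, go to q2
q2 | _#0#[#]11#_   read # → write #, move +1, go to q2
q2 | _#0##[1]1#_   read 1 → write #, move +1, go to q0
q0 | _#0###[1]#_   read 1 → write _, move +1, go to q1
q1 | _#0###_[#]_   read # → write #, move -1, go to q0
q0 | _#0###[_]#_   read _ → write _, move +1, go to q2
q2 | _#0###_[#]_   read # → write #, move +1, go to q2
q2 | _#0###_#[_]
Cell 5 holds _ when M halts.

_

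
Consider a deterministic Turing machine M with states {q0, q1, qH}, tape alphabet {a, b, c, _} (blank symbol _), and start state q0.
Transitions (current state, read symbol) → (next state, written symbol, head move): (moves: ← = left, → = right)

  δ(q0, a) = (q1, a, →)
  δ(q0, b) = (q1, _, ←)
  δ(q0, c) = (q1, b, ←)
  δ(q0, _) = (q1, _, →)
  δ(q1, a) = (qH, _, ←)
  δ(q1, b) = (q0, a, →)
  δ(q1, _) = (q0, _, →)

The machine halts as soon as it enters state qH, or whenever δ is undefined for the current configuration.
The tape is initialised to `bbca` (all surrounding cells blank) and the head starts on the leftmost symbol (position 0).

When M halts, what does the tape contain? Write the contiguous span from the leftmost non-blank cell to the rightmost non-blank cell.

state=q0 head=0 tape=_[b]bca   (q0,b)→(q1,_,←)
state=q1 head=-1 tape=[_]_bca   (q1,_)→(q0,_,→)
state=q0 head=0 tape=_[_]bca   (q0,_)→(q1,_,→)
state=q1 head=1 tape=__[b]ca   (q1,b)→(q0,a,→)
state=q0 head=2 tape=__a[c]a   (q0,c)→(q1,b,←)
state=q1 head=1 tape=__[a]ba   (q1,a)→(qH,_,←)
state=qH head=0 tape=_[_]_ba
The non-blank tape span at halt is ba.

ba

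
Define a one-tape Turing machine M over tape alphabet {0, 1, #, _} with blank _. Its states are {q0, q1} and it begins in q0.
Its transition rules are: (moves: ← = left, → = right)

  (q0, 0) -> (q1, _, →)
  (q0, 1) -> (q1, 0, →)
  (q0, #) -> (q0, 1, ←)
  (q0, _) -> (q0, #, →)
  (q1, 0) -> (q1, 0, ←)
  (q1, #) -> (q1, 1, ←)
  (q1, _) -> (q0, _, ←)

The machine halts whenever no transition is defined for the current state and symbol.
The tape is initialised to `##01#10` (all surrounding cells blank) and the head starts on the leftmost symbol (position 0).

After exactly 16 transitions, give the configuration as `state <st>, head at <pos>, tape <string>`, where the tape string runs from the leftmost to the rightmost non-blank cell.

q0 | _____[#]#01#10   read # → write 1, move ←, go to q0
q0 | ____[_]1#01#10   read _ → write #, move →, go to q0
q0 | ____#[1]#01#10   read 1 → write 0, move →, go to q1
q1 | ____#0[#]01#10   read # → write 1, move ←, go to q1
q1 | ____#[0]101#10   read 0 → write 0, move ←, go to q1
q1 | ____[#]0101#10   read # → write 1, move ←, go to q1
q1 | ___[_]10101#10   read _ → write _, move ←, go to q0
q0 | __[_]_10101#10   read _ → write #, move →, go to q0
q0 | __#[_]10101#10   read _ → write #, move →, go to q0
q0 | __##[1]0101#10   read 1 → write 0, move →, go to q1
q1 | __##0[0]101#10   read 0 → write 0, move ←, go to q1
q1 | __##[0]0101#10   read 0 → write 0, move ←, go to q1
q1 | __#[#]00101#10   read # → write 1, move ←, go to q1
q1 | __[#]100101#10   read # → write 1, move ←, go to q1
q1 | _[_]1100101#10   read _ → write _, move ←, go to q0
q0 | [_]_1100101#10   read _ → write #, move →, go to q0
q0 | #[_]1100101#10
After 16 steps: state q0, head at -4, tape #_1100101#10.

state q0, head at -4, tape #_1100101#10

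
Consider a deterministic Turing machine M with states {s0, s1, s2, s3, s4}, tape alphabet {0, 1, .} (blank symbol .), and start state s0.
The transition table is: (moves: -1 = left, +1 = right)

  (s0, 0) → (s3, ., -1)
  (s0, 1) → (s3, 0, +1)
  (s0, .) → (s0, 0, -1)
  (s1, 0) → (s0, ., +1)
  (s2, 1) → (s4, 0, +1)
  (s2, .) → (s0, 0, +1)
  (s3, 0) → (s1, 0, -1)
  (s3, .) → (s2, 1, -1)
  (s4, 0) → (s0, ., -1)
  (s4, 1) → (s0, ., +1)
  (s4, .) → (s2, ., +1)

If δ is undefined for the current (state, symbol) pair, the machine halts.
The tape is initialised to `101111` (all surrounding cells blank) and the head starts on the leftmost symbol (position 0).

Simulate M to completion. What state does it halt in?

s2

s0 | .[1]01111   read 1 → write 0, move +1, go to s3
s3 | .0[0]1111   read 0 → write 0, move -1, go to s1
s1 | .[0]01111   read 0 → write ., move +1, go to s0
s0 | ..[0]1111   read 0 → write ., move -1, go to s3
s3 | .[.].1111   read . → write 1, move -1, go to s2
s2 | [.]1.1111   read . → write 0, move +1, go to s0
s0 | 0[1].1111   read 1 → write 0, move +1, go to s3
s3 | 00[.]1111   read . → write 1, move -1, go to s2
s2 | 0[0]11111
No transition is defined for (s2, 0); M halts in state s2.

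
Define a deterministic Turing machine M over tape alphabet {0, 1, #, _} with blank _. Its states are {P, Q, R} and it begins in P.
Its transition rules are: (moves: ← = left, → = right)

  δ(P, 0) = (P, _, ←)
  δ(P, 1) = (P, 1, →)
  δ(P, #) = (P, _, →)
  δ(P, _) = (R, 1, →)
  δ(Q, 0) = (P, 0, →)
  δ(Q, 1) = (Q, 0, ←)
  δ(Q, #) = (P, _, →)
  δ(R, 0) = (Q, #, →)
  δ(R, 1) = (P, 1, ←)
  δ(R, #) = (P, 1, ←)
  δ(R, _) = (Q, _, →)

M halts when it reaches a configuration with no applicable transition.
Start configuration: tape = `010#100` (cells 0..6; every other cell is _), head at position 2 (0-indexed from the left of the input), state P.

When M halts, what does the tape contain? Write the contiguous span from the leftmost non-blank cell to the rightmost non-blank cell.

011111#

P | 01[0]#100_   read 0 → write _, move ←, go to P
P | 0[1]_#100_   read 1 → write 1, move →, go to P
P | 01[_]#100_   read _ → write 1, move →, go to R
R | 011[#]100_   read # → write 1, move ←, go to P
P | 01[1]1100_   read 1 → write 1, move →, go to P
P | 011[1]100_   read 1 → write 1, move →, go to P
P | 0111[1]00_   read 1 → write 1, move →, go to P
P | 01111[0]0_   read 0 → write _, move ←, go to P
P | 0111[1]_0_   read 1 → write 1, move →, go to P
P | 01111[_]0_   read _ → write 1, move →, go to R
R | 011111[0]_   read 0 → write #, move →, go to Q
Q | 011111#[_]
The non-blank tape span at halt is 011111#.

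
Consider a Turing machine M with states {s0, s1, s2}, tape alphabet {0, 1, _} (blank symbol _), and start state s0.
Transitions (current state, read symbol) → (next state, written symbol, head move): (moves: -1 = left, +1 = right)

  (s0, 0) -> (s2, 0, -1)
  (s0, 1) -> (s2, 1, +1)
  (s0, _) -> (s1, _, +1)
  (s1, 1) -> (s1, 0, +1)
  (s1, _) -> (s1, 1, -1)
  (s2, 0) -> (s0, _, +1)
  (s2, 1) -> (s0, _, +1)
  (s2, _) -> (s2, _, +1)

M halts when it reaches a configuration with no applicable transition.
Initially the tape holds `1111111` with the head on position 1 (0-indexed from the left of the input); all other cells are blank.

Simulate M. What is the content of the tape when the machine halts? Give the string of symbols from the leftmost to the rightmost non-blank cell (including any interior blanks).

state=s0 head=1 tape=1[1]11111___   (s0,1)→(s2,1,+1)
state=s2 head=2 tape=11[1]1111___   (s2,1)→(s0,_,+1)
state=s0 head=3 tape=11_[1]111___   (s0,1)→(s2,1,+1)
state=s2 head=4 tape=11_1[1]11___   (s2,1)→(s0,_,+1)
state=s0 head=5 tape=11_1_[1]1___   (s0,1)→(s2,1,+1)
state=s2 head=6 tape=11_1_1[1]___   (s2,1)→(s0,_,+1)
state=s0 head=7 tape=11_1_1_[_]__   (s0,_)→(s1,_,+1)
state=s1 head=8 tape=11_1_1__[_]_   (s1,_)→(s1,1,-1)
state=s1 head=7 tape=11_1_1_[_]1_   (s1,_)→(s1,1,-1)
state=s1 head=6 tape=11_1_1[_]11_   (s1,_)→(s1,1,-1)
state=s1 head=5 tape=11_1_[1]111_   (s1,1)→(s1,0,+1)
state=s1 head=6 tape=11_1_0[1]11_   (s1,1)→(s1,0,+1)
state=s1 head=7 tape=11_1_00[1]1_   (s1,1)→(s1,0,+1)
state=s1 head=8 tape=11_1_000[1]_   (s1,1)→(s1,0,+1)
state=s1 head=9 tape=11_1_0000[_]   (s1,_)→(s1,1,-1)
state=s1 head=8 tape=11_1_000[0]1
The non-blank tape span at halt is 11_1_00001.

11_1_00001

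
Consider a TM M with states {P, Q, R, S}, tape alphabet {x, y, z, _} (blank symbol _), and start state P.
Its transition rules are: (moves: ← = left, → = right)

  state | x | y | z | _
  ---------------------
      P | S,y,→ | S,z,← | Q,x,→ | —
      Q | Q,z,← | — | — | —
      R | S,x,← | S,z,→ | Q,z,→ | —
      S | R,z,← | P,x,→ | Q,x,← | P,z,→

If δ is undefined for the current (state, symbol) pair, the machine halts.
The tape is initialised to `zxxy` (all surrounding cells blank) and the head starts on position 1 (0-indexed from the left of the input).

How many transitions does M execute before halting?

P | z[x]xy   read x → write y, move →, go to S
S | zy[x]y   read x → write z, move ←, go to R
R | z[y]zy   read y → write z, move →, go to S
S | zz[z]y   read z → write x, move ←, go to Q
Q | z[z]xy
M halts after 4 transitions.

4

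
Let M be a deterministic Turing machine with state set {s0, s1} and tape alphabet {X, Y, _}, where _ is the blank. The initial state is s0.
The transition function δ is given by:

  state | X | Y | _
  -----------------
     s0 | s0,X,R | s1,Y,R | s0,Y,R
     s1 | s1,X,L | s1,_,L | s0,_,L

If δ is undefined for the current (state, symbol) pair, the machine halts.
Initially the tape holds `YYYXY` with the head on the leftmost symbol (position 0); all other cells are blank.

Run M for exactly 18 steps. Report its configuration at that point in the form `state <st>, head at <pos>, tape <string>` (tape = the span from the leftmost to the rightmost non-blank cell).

state=s0 head=0 tape=____[Y]YYXY   (s0,Y)→(s1,Y,R)
state=s1 head=1 tape=____Y[Y]YXY   (s1,Y)→(s1,_,L)
state=s1 head=0 tape=____[Y]_YXY   (s1,Y)→(s1,_,L)
state=s1 head=-1 tape=___[_]__YXY   (s1,_)→(s0,_,L)
state=s0 head=-2 tape=__[_]___YXY   (s0,_)→(s0,Y,R)
state=s0 head=-1 tape=__Y[_]__YXY   (s0,_)→(s0,Y,R)
state=s0 head=0 tape=__YY[_]_YXY   (s0,_)→(s0,Y,R)
state=s0 head=1 tape=__YYY[_]YXY   (s0,_)→(s0,Y,R)
state=s0 head=2 tape=__YYYY[Y]XY   (s0,Y)→(s1,Y,R)
state=s1 head=3 tape=__YYYYY[X]Y   (s1,X)→(s1,X,L)
state=s1 head=2 tape=__YYYY[Y]XY   (s1,Y)→(s1,_,L)
state=s1 head=1 tape=__YYY[Y]_XY   (s1,Y)→(s1,_,L)
state=s1 head=0 tape=__YY[Y]__XY   (s1,Y)→(s1,_,L)
state=s1 head=-1 tape=__Y[Y]___XY   (s1,Y)→(s1,_,L)
state=s1 head=-2 tape=__[Y]____XY   (s1,Y)→(s1,_,L)
state=s1 head=-3 tape=_[_]_____XY   (s1,_)→(s0,_,L)
state=s0 head=-4 tape=[_]______XY   (s0,_)→(s0,Y,R)
state=s0 head=-3 tape=Y[_]_____XY   (s0,_)→(s0,Y,R)
state=s0 head=-2 tape=YY[_]____XY
After 18 steps: state s0, head at -2, tape YY_____XY.

state s0, head at -2, tape YY_____XY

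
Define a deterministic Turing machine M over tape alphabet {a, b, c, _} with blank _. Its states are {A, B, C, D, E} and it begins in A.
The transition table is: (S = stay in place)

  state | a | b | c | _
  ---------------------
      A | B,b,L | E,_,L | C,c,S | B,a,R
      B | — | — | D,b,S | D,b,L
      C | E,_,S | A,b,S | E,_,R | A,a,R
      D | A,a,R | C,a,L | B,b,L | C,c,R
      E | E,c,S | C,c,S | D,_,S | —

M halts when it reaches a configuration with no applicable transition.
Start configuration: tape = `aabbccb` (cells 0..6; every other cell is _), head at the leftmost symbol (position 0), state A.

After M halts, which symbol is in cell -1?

c

state=A head=0 tape=__[a]abbccb   (A,a)→(B,b,L)
state=B head=-1 tape=_[_]babbccb   (B,_)→(D,b,L)
state=D head=-2 tape=[_]bbabbccb   (D,_)→(C,c,R)
state=C head=-1 tape=c[b]babbccb   (C,b)→(A,b,S)
state=A head=-1 tape=c[b]babbccb   (A,b)→(E,_,L)
state=E head=-2 tape=[c]_babbccb   (E,c)→(D,_,S)
state=D head=-2 tape=[_]_babbccb   (D,_)→(C,c,R)
state=C head=-1 tape=c[_]babbccb   (C,_)→(A,a,R)
state=A head=0 tape=ca[b]abbccb   (A,b)→(E,_,L)
state=E head=-1 tape=c[a]_abbccb   (E,a)→(E,c,S)
state=E head=-1 tape=c[c]_abbccb   (E,c)→(D,_,S)
state=D head=-1 tape=c[_]_abbccb   (D,_)→(C,c,R)
state=C head=0 tape=cc[_]abbccb   (C,_)→(A,a,R)
state=A head=1 tape=cca[a]bbccb   (A,a)→(B,b,L)
state=B head=0 tape=cc[a]bbbccb
Cell -1 holds c when M halts.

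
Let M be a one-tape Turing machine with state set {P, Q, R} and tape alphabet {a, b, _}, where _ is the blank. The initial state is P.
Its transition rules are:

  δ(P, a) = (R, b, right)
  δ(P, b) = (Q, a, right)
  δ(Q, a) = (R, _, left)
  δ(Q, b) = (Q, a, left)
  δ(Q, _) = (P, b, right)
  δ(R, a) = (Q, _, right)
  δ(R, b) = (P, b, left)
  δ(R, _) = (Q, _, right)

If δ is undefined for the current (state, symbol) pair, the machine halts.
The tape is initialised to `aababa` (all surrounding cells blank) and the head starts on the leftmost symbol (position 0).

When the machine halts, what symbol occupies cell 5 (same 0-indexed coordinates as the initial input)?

state=P head=0 tape=[a]ababa__   (P,a)→(R,b,right)
state=R head=1 tape=b[a]baba__   (R,a)→(Q,_,right)
state=Q head=2 tape=b_[b]aba__   (Q,b)→(Q,a,left)
state=Q head=1 tape=b[_]aaba__   (Q,_)→(P,b,right)
state=P head=2 tape=bb[a]aba__   (P,a)→(R,b,right)
state=R head=3 tape=bbb[a]ba__   (R,a)→(Q,_,right)
state=Q head=4 tape=bbb_[b]a__   (Q,b)→(Q,a,left)
state=Q head=3 tape=bbb[_]aa__   (Q,_)→(P,b,right)
state=P head=4 tape=bbbb[a]a__   (P,a)→(R,b,right)
state=R head=5 tape=bbbbb[a]__   (R,a)→(Q,_,right)
state=Q head=6 tape=bbbbb_[_]_   (Q,_)→(P,b,right)
state=P head=7 tape=bbbbb_b[_]
Cell 5 holds _ when M halts.

_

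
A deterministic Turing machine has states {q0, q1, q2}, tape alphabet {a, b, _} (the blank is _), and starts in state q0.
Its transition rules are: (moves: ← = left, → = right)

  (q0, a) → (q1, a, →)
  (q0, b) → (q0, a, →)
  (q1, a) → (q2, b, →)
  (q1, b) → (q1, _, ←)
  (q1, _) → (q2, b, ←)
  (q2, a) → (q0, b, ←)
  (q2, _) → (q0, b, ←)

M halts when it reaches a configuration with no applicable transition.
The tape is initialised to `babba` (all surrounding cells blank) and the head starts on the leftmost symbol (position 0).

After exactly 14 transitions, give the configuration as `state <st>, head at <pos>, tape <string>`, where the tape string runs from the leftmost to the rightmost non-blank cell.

state q2, head at 4, tape aaab_b

q0 | [b]abba_   read b → write a, move →, go to q0
q0 | a[a]bba_   read a → write a, move →, go to q1
q1 | aa[b]ba_   read b → write _, move ←, go to q1
q1 | a[a]_ba_   read a → write b, move →, go to q2
q2 | ab[_]ba_   read _ → write b, move ←, go to q0
q0 | a[b]bba_   read b → write a, move →, go to q0
q0 | aa[b]ba_   read b → write a, move →, go to q0
q0 | aaa[b]a_   read b → write a, move →, go to q0
q0 | aaaa[a]_   read a → write a, move →, go to q1
q1 | aaaaa[_]   read _ → write b, move ←, go to q2
q2 | aaaa[a]b   read a → write b, move ←, go to q0
q0 | aaa[a]bb   read a → write a, move →, go to q1
q1 | aaaa[b]b   read b → write _, move ←, go to q1
q1 | aaa[a]_b   read a → write b, move →, go to q2
q2 | aaab[_]b
After 14 steps: state q2, head at 4, tape aaab_b.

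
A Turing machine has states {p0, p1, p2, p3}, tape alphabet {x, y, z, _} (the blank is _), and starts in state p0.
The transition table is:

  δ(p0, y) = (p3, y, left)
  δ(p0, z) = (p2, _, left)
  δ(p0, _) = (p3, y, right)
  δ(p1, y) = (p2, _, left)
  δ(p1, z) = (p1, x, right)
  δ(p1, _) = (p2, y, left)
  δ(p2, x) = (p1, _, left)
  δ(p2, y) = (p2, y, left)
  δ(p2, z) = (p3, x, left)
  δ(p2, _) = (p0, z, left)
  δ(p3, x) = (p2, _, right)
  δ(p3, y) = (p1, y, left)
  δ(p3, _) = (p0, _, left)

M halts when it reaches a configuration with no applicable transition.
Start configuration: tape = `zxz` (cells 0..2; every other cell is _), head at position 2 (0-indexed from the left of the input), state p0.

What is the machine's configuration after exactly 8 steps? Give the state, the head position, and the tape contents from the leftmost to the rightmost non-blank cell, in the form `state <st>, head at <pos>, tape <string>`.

state=p0 head=2 tape=___zx[z]   (p0,z)→(p2,_,left)
state=p2 head=1 tape=___z[x]_   (p2,x)→(p1,_,left)
state=p1 head=0 tape=___[z]__   (p1,z)→(p1,x,right)
state=p1 head=1 tape=___x[_]_   (p1,_)→(p2,y,left)
state=p2 head=0 tape=___[x]y_   (p2,x)→(p1,_,left)
state=p1 head=-1 tape=__[_]_y_   (p1,_)→(p2,y,left)
state=p2 head=-2 tape=_[_]y_y_   (p2,_)→(p0,z,left)
state=p0 head=-3 tape=[_]zy_y_   (p0,_)→(p3,y,right)
state=p3 head=-2 tape=y[z]y_y_
After 8 steps: state p3, head at -2, tape yzy_y.

state p3, head at -2, tape yzy_y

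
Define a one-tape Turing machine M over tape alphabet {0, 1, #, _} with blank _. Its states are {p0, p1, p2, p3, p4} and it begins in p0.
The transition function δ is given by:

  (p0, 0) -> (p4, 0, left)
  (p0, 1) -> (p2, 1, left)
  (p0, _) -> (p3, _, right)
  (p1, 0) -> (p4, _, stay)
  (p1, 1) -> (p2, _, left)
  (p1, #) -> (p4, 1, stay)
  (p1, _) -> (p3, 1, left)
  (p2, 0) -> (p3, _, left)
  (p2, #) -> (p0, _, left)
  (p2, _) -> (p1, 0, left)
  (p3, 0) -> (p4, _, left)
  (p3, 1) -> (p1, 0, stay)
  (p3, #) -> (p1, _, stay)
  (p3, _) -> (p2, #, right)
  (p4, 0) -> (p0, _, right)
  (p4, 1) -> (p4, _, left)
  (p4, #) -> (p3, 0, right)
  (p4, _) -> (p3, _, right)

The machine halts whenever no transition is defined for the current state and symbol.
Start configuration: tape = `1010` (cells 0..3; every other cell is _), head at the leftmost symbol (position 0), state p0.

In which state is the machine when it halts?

p0 | ___[1]010   read 1 → write 1, move left, go to p2
p2 | __[_]1010   read _ → write 0, move left, go to p1
p1 | _[_]01010   read _ → write 1, move left, go to p3
p3 | [_]101010   read _ → write #, move right, go to p2
p2 | #[1]01010
No transition is defined for (p2, 1); M halts in state p2.

p2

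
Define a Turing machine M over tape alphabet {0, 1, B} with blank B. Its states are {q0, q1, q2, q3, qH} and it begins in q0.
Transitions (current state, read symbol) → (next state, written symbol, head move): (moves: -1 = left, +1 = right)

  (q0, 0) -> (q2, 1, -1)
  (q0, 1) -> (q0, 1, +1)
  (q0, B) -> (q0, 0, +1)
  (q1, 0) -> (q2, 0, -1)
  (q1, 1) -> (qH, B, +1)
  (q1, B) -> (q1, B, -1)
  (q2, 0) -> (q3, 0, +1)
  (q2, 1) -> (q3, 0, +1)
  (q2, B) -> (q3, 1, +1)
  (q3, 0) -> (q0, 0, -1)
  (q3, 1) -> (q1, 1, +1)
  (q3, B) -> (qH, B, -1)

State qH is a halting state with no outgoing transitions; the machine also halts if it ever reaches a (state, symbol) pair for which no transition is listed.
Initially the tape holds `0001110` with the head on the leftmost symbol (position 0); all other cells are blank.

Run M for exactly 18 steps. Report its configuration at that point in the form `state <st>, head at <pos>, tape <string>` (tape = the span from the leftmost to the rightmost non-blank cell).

state q0, head at 0, tape 00001110

state=q0 head=0 tape=B[0]001110   (q0,0)→(q2,1,-1)
state=q2 head=-1 tape=[B]1001110   (q2,B)→(q3,1,+1)
state=q3 head=0 tape=1[1]001110   (q3,1)→(q1,1,+1)
state=q1 head=1 tape=11[0]01110   (q1,0)→(q2,0,-1)
state=q2 head=0 tape=1[1]001110   (q2,1)→(q3,0,+1)
state=q3 head=1 tape=10[0]01110   (q3,0)→(q0,0,-1)
state=q0 head=0 tape=1[0]001110   (q0,0)→(q2,1,-1)
state=q2 head=-1 tape=[1]1001110   (q2,1)→(q3,0,+1)
state=q3 head=0 tape=0[1]001110   (q3,1)→(q1,1,+1)
state=q1 head=1 tape=01[0]01110   (q1,0)→(q2,0,-1)
state=q2 head=0 tape=0[1]001110   (q2,1)→(q3,0,+1)
state=q3 head=1 tape=00[0]01110   (q3,0)→(q0,0,-1)
state=q0 head=0 tape=0[0]001110   (q0,0)→(q2,1,-1)
state=q2 head=-1 tape=[0]1001110   (q2,0)→(q3,0,+1)
state=q3 head=0 tape=0[1]001110   (q3,1)→(q1,1,+1)
state=q1 head=1 tape=01[0]01110   (q1,0)→(q2,0,-1)
state=q2 head=0 tape=0[1]001110   (q2,1)→(q3,0,+1)
state=q3 head=1 tape=00[0]01110   (q3,0)→(q0,0,-1)
state=q0 head=0 tape=0[0]001110
After 18 steps: state q0, head at 0, tape 00001110.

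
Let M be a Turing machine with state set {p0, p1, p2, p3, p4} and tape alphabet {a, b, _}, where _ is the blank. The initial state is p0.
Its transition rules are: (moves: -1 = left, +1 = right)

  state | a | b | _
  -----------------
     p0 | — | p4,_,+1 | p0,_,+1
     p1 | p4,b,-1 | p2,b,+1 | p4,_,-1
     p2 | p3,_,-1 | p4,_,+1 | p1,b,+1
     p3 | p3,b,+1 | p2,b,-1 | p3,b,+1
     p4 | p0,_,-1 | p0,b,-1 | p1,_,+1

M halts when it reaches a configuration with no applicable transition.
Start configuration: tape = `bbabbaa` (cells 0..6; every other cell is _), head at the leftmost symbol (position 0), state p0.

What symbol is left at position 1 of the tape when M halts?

p0 | [b]babbaa   read b → write _, move +1, go to p4
p4 | _[b]abbaa   read b → write b, move -1, go to p0
p0 | [_]babbaa   read _ → write _, move +1, go to p0
p0 | _[b]abbaa   read b → write _, move +1, go to p4
p4 | __[a]bbaa   read a → write _, move -1, go to p0
p0 | _[_]_bbaa   read _ → write _, move +1, go to p0
p0 | __[_]bbaa   read _ → write _, move +1, go to p0
p0 | ___[b]baa   read b → write _, move +1, go to p4
p4 | ____[b]aa   read b → write b, move -1, go to p0
p0 | ___[_]baa   read _ → write _, move +1, go to p0
p0 | ____[b]aa   read b → write _, move +1, go to p4
p4 | _____[a]a   read a → write _, move -1, go to p0
p0 | ____[_]_a   read _ → write _, move +1, go to p0
p0 | _____[_]a   read _ → write _, move +1, go to p0
p0 | ______[a]
Cell 1 holds _ when M halts.

_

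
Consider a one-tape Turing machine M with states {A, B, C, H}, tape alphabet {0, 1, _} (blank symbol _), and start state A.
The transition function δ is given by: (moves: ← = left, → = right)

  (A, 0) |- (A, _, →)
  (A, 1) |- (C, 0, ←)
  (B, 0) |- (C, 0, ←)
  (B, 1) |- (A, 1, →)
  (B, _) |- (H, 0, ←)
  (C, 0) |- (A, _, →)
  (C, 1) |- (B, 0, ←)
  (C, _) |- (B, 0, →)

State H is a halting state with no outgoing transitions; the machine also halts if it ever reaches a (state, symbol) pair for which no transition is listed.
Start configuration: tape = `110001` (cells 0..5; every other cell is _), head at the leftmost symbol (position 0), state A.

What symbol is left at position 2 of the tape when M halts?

_

A | _[1]10001_   read 1 → write 0, move ←, go to C
C | [_]010001_   read _ → write 0, move →, go to B
B | 0[0]10001_   read 0 → write 0, move ←, go to C
C | [0]010001_   read 0 → write _, move →, go to A
A | _[0]10001_   read 0 → write _, move →, go to A
A | __[1]0001_   read 1 → write 0, move ←, go to C
C | _[_]00001_   read _ → write 0, move →, go to B
B | _0[0]0001_   read 0 → write 0, move ←, go to C
C | _[0]00001_   read 0 → write _, move →, go to A
A | __[0]0001_   read 0 → write _, move →, go to A
A | ___[0]001_   read 0 → write _, move →, go to A
A | ____[0]01_   read 0 → write _, move →, go to A
A | _____[0]1_   read 0 → write _, move →, go to A
A | ______[1]_   read 1 → write 0, move ←, go to C
C | _____[_]0_   read _ → write 0, move →, go to B
B | _____0[0]_   read 0 → write 0, move ←, go to C
C | _____[0]0_   read 0 → write _, move →, go to A
A | ______[0]_   read 0 → write _, move →, go to A
A | _______[_]
Cell 2 holds _ when M halts.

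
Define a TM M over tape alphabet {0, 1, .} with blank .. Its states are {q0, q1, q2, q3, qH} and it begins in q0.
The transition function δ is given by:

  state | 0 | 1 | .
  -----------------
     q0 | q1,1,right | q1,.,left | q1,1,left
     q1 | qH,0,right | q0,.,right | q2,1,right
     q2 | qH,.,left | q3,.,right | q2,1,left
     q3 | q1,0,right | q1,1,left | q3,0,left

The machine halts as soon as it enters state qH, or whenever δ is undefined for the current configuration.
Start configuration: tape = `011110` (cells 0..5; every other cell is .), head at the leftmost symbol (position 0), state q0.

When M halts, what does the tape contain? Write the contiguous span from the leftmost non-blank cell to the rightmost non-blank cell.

q0 | [0]11110...   read 0 → write 1, move right, go to q1
q1 | 1[1]1110...   read 1 → write ., move right, go to q0
q0 | 1.[1]110...   read 1 → write ., move left, go to q1
q1 | 1[.].110...   read . → write 1, move right, go to q2
q2 | 11[.]110...   read . → write 1, move left, go to q2
q2 | 1[1]1110...   read 1 → write ., move right, go to q3
q3 | 1.[1]110...   read 1 → write 1, move left, go to q1
q1 | 1[.]1110...   read . → write 1, move right, go to q2
q2 | 11[1]110...   read 1 → write ., move right, go to q3
q3 | 11.[1]10...   read 1 → write 1, move left, go to q1
q1 | 11[.]110...   read . → write 1, move right, go to q2
q2 | 111[1]10...   read 1 → write ., move right, go to q3
q3 | 111.[1]0...   read 1 → write 1, move left, go to q1
q1 | 111[.]10...   read . → write 1, move right, go to q2
q2 | 1111[1]0...   read 1 → write ., move right, go to q3
q3 | 1111.[0]...   read 0 → write 0, move right, go to q1
q1 | 1111.0[.]..   read . → write 1, move right, go to q2
q2 | 1111.01[.].   read . → write 1, move left, go to q2
q2 | 1111.0[1]1.   read 1 → write ., move right, go to q3
q3 | 1111.0.[1].   read 1 → write 1, move left, go to q1
q1 | 1111.0[.]1.   read . → write 1, move right, go to q2
q2 | 1111.01[1].   read 1 → write ., move right, go to q3
q3 | 1111.01.[.]   read . → write 0, move left, go to q3
q3 | 1111.01[.]0   read . → write 0, move left, go to q3
q3 | 1111.0[1]00   read 1 → write 1, move left, go to q1
q1 | 1111.[0]100   read 0 → write 0, move right, go to qH
qH | 1111.0[1]00
The non-blank tape span at halt is 1111.0100.

1111.0100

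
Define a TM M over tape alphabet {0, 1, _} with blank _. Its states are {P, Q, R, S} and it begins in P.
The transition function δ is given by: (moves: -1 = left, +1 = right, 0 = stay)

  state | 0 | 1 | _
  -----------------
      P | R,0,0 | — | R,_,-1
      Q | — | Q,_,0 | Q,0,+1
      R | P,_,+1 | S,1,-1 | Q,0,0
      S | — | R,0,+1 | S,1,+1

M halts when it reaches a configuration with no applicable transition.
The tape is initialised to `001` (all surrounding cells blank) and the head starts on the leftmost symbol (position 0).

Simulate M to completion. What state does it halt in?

P

state=P head=0 tape=[0]01   (P,0)→(R,0,0)
state=R head=0 tape=[0]01   (R,0)→(P,_,+1)
state=P head=1 tape=_[0]1   (P,0)→(R,0,0)
state=R head=1 tape=_[0]1   (R,0)→(P,_,+1)
state=P head=2 tape=__[1]
No transition is defined for (P, 1); M halts in state P.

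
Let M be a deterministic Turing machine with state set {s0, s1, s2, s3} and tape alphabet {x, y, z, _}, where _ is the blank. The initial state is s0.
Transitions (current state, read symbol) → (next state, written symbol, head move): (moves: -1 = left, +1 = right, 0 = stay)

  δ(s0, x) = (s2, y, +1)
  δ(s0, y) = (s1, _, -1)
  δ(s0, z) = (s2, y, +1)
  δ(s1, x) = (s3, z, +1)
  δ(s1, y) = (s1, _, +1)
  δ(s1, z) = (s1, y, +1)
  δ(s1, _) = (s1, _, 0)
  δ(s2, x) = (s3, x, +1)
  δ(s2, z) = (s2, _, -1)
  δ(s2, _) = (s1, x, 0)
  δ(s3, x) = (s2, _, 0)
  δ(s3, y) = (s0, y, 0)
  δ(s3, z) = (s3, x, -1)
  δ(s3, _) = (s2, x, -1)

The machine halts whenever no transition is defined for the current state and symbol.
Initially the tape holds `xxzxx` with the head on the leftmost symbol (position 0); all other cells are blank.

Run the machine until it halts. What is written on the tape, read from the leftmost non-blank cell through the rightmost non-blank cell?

state=s0 head=0 tape=[x]xzxx_   (s0,x)→(s2,y,+1)
state=s2 head=1 tape=y[x]zxx_   (s2,x)→(s3,x,+1)
state=s3 head=2 tape=yx[z]xx_   (s3,z)→(s3,x,-1)
state=s3 head=1 tape=y[x]xxx_   (s3,x)→(s2,_,0)
state=s2 head=1 tape=y[_]xxx_   (s2,_)→(s1,x,0)
state=s1 head=1 tape=y[x]xxx_   (s1,x)→(s3,z,+1)
state=s3 head=2 tape=yz[x]xx_   (s3,x)→(s2,_,0)
state=s2 head=2 tape=yz[_]xx_   (s2,_)→(s1,x,0)
state=s1 head=2 tape=yz[x]xx_   (s1,x)→(s3,z,+1)
state=s3 head=3 tape=yzz[x]x_   (s3,x)→(s2,_,0)
state=s2 head=3 tape=yzz[_]x_   (s2,_)→(s1,x,0)
state=s1 head=3 tape=yzz[x]x_   (s1,x)→(s3,z,+1)
state=s3 head=4 tape=yzzz[x]_   (s3,x)→(s2,_,0)
state=s2 head=4 tape=yzzz[_]_   (s2,_)→(s1,x,0)
state=s1 head=4 tape=yzzz[x]_   (s1,x)→(s3,z,+1)
state=s3 head=5 tape=yzzzz[_]   (s3,_)→(s2,x,-1)
state=s2 head=4 tape=yzzz[z]x   (s2,z)→(s2,_,-1)
state=s2 head=3 tape=yzz[z]_x   (s2,z)→(s2,_,-1)
state=s2 head=2 tape=yz[z]__x   (s2,z)→(s2,_,-1)
state=s2 head=1 tape=y[z]___x   (s2,z)→(s2,_,-1)
state=s2 head=0 tape=[y]____x
The non-blank tape span at halt is y____x.

y____x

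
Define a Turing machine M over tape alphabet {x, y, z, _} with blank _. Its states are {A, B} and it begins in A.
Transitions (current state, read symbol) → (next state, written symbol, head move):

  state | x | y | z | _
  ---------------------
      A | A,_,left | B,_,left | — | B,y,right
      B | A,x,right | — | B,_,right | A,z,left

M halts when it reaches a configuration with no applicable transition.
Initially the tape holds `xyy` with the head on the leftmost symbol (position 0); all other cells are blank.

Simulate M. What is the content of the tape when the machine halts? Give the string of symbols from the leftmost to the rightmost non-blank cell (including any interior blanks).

A | ___[x]yy   read x → write _, move left, go to A
A | __[_]_yy   read _ → write y, move right, go to B
B | __y[_]yy   read _ → write z, move left, go to A
A | __[y]zyy   read y → write _, move left, go to B
B | _[_]_zyy   read _ → write z, move left, go to A
A | [_]z_zyy   read _ → write y, move right, go to B
B | y[z]_zyy   read z → write _, move right, go to B
B | y_[_]zyy   read _ → write z, move left, go to A
A | y[_]zzyy   read _ → write y, move right, go to B
B | yy[z]zyy   read z → write _, move right, go to B
B | yy_[z]yy   read z → write _, move right, go to B
B | yy__[y]y
The non-blank tape span at halt is yy__yy.

yy__yy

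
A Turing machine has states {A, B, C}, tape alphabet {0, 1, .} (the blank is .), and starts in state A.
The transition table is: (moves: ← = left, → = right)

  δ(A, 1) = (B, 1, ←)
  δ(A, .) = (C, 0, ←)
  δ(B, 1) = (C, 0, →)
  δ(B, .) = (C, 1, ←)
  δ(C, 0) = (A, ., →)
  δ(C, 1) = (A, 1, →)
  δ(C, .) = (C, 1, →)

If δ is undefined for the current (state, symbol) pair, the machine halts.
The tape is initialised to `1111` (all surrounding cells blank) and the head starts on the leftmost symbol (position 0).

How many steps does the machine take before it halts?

18

A | ..[1]111.   read 1 → write 1, move ←, go to B
B | .[.]1111.   read . → write 1, move ←, go to C
C | [.]11111.   read . → write 1, move →, go to C
C | 1[1]1111.   read 1 → write 1, move →, go to A
A | 11[1]111.   read 1 → write 1, move ←, go to B
B | 1[1]1111.   read 1 → write 0, move →, go to C
C | 10[1]111.   read 1 → write 1, move →, go to A
A | 101[1]11.   read 1 → write 1, move ←, go to B
B | 10[1]111.   read 1 → write 0, move →, go to C
C | 100[1]11.   read 1 → write 1, move →, go to A
A | 1001[1]1.   read 1 → write 1, move ←, go to B
B | 100[1]11.   read 1 → write 0, move →, go to C
C | 1000[1]1.   read 1 → write 1, move →, go to A
A | 10001[1].   read 1 → write 1, move ←, go to B
B | 1000[1]1.   read 1 → write 0, move →, go to C
C | 10000[1].   read 1 → write 1, move →, go to A
A | 100001[.]   read . → write 0, move ←, go to C
C | 10000[1]0   read 1 → write 1, move →, go to A
A | 100001[0]
M halts after 18 transitions.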